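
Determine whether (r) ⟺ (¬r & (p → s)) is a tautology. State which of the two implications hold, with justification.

Both directions fail.

(⟹) This fails. Under p = F, s = F, r = T, the left side is true but the right side is false.

(⟸) This fails. Under p = F, s = F, r = F, the left side is false but the right side is true.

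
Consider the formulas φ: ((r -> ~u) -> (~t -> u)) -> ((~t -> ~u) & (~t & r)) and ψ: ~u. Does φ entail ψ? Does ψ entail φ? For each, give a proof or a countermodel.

(⇒) holds; (⇐) fails.

(⇐) This fails. Under t = T, u = F, r = F, the left side is false but the right side is true.

(⇒) Assume the antecedent. If t is true, the antecedent cannot hold. If t is false, the antecedent forces (t = F, u = F, r = F) or (t = F, u = F, r = T), and ~u holds there. Either way ~u holds.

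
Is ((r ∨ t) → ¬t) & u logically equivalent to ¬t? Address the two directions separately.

(→) Assume the antecedent. If r is true, the antecedent forces (r = T, u = T, t = F), and ¬t holds there. If r is false, the antecedent forces (r = F, u = T, t = F), and ¬t holds there. Either way ¬t holds.

(←) This fails. Under r = F, u = F, t = F, the left side is false but the right side is true.

Only the forward implication holds.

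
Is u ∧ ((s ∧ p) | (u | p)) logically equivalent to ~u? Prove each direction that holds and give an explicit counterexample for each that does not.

[⇒] This fails. Under s = F, p = F, u = T, the left side is true but the right side is false.

[⇐] This fails. Under s = F, p = F, u = F, the left side is false but the right side is true.

(⇒) fails and (⇐) fails.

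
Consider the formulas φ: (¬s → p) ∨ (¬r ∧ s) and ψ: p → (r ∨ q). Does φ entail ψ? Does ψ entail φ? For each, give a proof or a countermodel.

Forward direction. This fails. Under p = T, q = F, s = F, r = F, the left side is true but the right side is false.

Converse. This fails. Under p = F, q = F, s = F, r = F, the left side is false but the right side is true.

Neither direction holds.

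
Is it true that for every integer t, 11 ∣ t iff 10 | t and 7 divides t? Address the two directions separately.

(→) This fails: take t = 11. Certainly 11 ∣ 11, but 10 ∤ 11.

(←) This fails: take t = 70. Both 10 ∣ 70 and 7 ∣ 70, yet 70 is not a multiple of 11 (since 70 = 6·11 + 4), so 11 ∤ 70.

Neither implication holds.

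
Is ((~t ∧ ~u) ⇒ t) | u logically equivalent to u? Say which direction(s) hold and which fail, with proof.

(⟹) This fails. Under t = T, u = F, the left side is true but the right side is false.

(⟸) Assume the antecedent. If t is true, ((~t ∧ ~u) ⇒ t) | u reduces to true regardless of the other variables. If t is false, the antecedent forces (t = F, u = T), and ((~t ∧ ~u) ⇒ t) | u holds there. Either way ((~t ∧ ~u) ⇒ t) | u holds.

Only the converse holds.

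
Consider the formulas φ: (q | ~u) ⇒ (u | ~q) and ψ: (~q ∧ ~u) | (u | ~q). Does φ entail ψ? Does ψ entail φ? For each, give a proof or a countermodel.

Both directions hold.

(⟹) Assume the antecedent. If u is true, (~q ∧ ~u) | (u | ~q) reduces to true regardless of the other variables. If u is false, the antecedent forces (u = F, q = F), and (~q ∧ ~u) | (u | ~q) holds there. Either way (~q ∧ ~u) | (u | ~q) holds.

(⟸) Assume the antecedent. If u is true, (q | ~u) ⇒ (u | ~q) reduces to true regardless of the other variables. If u is false, the antecedent forces (u = F, q = F), and (q | ~u) ⇒ (u | ~q) holds there. Either way (q | ~u) ⇒ (u | ~q) holds.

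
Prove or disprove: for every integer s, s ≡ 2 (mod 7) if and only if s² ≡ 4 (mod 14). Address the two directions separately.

[⇒] This fails: take s = 9. Then 9 ≡ 2 (mod 7), but 9² = 81 ≡ 11 (mod 14), not 4.

[⇐] This fails: take s = 12. Then 12² = 144 ≡ 4 (mod 14), yet 12 ≡ 5 (mod 7), not 2.

Neither implication holds.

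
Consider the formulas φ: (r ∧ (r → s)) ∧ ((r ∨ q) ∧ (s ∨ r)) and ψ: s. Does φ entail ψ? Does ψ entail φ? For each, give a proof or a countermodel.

The forward direction holds; the converse fails.

Forward direction. Assume the antecedent. If q is true, the antecedent forces (q = T, s = T, r = T), and s holds there. If q is false, the antecedent forces (q = F, s = T, r = T), and s holds there. Either way s holds.

Converse. This fails. Under q = F, s = T, r = F, the left side is false but the right side is true.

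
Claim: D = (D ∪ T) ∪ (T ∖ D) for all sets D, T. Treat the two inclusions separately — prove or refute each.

The sets are not equal: only the forward inclusion holds.

(⊇) This inclusion fails. Take D = ∅, T = {1}; then 1 ∈ (D ∪ T) ∪ (T ∖ D) but 1 ∉ D.

(⊆) Let x ∈ D. Then either x ∈ D and x ∉ T; or x ∈ D ∩ T. In each case x ∈ (D ∪ T) ∪ (T ∖ D), so D ⊆ (D ∪ T) ∪ (T ∖ D).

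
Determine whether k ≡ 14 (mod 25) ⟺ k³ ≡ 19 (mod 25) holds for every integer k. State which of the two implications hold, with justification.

(⟹) Suppose k ≡ 14 (mod 25). Write k = 25j + 14. Then (25j + 14)³ = 15625j³ + 26250j² + 14700j + 2744 = 25(625j³ + 1050j² + 588j + 109) + 19, so k³ ≡ 19 (mod 25).

(⟸) Conversely, suppose k³ ≡ 19 (mod 25). The only residue r in {0, …, 24} with r³ ≡ 19 (mod 25) is r = 14, so k ≡ 14 (mod 25).

Equivalent; both directions hold.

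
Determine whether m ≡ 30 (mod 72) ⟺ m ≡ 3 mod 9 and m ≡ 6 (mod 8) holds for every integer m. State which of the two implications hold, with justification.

[⇒] Suppose m ≡ 30 (mod 72); write m = 72j + 30. Since 9 ∣ 72, reducing mod 9 gives m ≡ 30 ≡ 3 (mod 9); since 8 ∣ 72, reducing mod 8 gives m ≡ 30 ≡ 6 (mod 8).

[⇐] Conversely, if m ≡ 3 (mod 9) and m ≡ 6 (mod 8), then by the Chinese remainder theorem m ≡ 30 (mod 72). This is exactly m ≡ 30 (mod 72).

Equivalent; both directions hold.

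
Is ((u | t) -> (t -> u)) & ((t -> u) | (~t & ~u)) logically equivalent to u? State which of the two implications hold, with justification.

Only the reverse direction holds.

[⇒] This fails. Under u = F, t = F, the left side is true but the right side is false.

[⇐] Assume the antecedent. If u is true, the consequent reduces to true regardless of the other variables. If u is false, the antecedent cannot hold. Either way the consequent holds.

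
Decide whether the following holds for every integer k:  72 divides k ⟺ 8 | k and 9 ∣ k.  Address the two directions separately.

The biconditional holds.

(⇒) If 72 ∣ k, write k = 72q. Since 72 = 9·8, k = 8·(9q), so 8 ∣ k; and since 72 = 8·9, k = 9·(8q), so 9 ∣ k.

(⇐) Suppose 8 ∣ k and 9 ∣ k. Any common multiple of 8 and 9 is a multiple of their lcm; here gcd(8, 9) = 1, so lcm(8, 9) = 8·9 = 72, so 72 ∣ k.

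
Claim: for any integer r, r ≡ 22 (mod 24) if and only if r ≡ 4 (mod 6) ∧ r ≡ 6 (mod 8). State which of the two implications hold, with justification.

Both implications hold.

Forward direction. Suppose r ≡ 22 (mod 24); write r = 24j + 22. Since 6 ∣ 24, reducing mod 6 gives r ≡ 22 ≡ 4 (mod 6); since 8 ∣ 24, reducing mod 8 gives r ≡ 22 ≡ 6 (mod 8).

Converse. If r ≡ 4 (mod 6) and r ≡ 6 (mod 8), then by the Chinese remainder theorem r ≡ 22 (mod 24). This is exactly r ≡ 22 (mod 24).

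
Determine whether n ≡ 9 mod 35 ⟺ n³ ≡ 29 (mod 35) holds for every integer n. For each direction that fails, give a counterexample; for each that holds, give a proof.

(⇒) holds; (⇐) fails.

(⇒) Suppose n ≡ 9 mod 35. Write n = 35j + 9. Then (35j + 9)³ = 42875j³ + 33075j² + 8505j + 729 = 35(1225j³ + 945j² + 243j + 20) + 29, so n³ ≡ 29 (mod 35).

(⇐) This fails: take n = 4. Then 4³ = 64 ≡ 29 (mod 35), yet 4 ≡ 4 (mod 35), not 9.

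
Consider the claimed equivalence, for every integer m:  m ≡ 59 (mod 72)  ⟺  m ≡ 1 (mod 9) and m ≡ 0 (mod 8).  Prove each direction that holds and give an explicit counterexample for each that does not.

[⇒] This fails: m = 59 gives 59 ≡ 59 (mod 72) but 59 ≡ 5 (mod 9), so the conjunction on the right does not hold.

[⇐] This fails: m = 64 satisfies both congruences on the right (64 ≡ 1 mod 9 and 64 ≡ 0 mod 8) yet 64 ≡ 64 (mod 72), not 59.

Both directions fail.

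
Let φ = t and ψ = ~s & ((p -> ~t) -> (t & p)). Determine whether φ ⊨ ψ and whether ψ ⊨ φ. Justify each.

Converse. Assume the antecedent. If p is true, the antecedent forces (p = T, t = T, s = F), and t holds there. If p is false, the antecedent cannot hold. Either way t holds.

Forward direction. This fails. Under p = F, t = T, s = F, the left side is true but the right side is false.

Only the converse holds.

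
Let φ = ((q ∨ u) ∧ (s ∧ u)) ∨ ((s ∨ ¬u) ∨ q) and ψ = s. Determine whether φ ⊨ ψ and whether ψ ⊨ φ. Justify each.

(→) This fails. Under q = F, u = F, s = F, the left side is true but the right side is false.

(←) Assume the antecedent. If q is true, the consequent reduces to true regardless of the other variables. If q is false, the antecedent forces (q = F, u = F, s = T) or (q = F, u = T, s = T), and the consequent holds there. Either way the consequent holds.

Only the converse holds.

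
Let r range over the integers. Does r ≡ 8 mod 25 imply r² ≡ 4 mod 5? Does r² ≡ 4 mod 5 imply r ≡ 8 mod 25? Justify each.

(⇒) Suppose r ≡ 8 (mod 25). Then r² ≡ 8² = 64 (mod 25), and since 5 ∣ 25, also r² ≡ 4 (mod 5).

(⇐) This fails: take r = 2. Then 2² = 4 ≡ 4 (mod 5), yet 2 ≡ 2 (mod 25), not 8.

Only the forward implication holds.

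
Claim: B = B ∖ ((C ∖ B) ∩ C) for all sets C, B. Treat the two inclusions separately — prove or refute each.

(⊆) Let x ∈ B. Then either x ∈ B and x ∉ C; or x ∈ C ∩ B. In each case x ∈ B ∖ ((C ∖ B) ∩ C), so B ⊆ B ∖ ((C ∖ B) ∩ C).

(⊇) Let x ∈ B ∖ ((C ∖ B) ∩ C). Then either x ∈ B and x ∉ C; or x ∈ C ∩ B. In each case x ∈ B, so B ∖ ((C ∖ B) ∩ C) ⊆ B.

Both inclusions hold; the sets are equal.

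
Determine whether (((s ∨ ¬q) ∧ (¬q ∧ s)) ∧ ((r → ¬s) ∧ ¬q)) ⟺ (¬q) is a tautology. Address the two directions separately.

(←) This fails. Under s = F, r = F, q = F, the left side is false but the right side is true.

(→) Assume the antecedent. If s is true, the antecedent forces (s = T, r = F, q = F), and ¬q holds there. If s is false, the antecedent cannot hold. Either way ¬q holds.

(⇒) holds; (⇐) fails.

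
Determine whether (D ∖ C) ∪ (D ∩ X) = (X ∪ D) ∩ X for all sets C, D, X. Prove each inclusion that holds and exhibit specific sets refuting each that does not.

(⟹) This inclusion fails. Take C = ∅, D = {1}, X = ∅; then 1 ∈ (D ∖ C) ∪ (D ∩ X) but 1 ∉ (X ∪ D) ∩ X.

(⟸) This inclusion fails. Take C = ∅, D = ∅, X = {1}; then 1 ∈ (X ∪ D) ∩ X but 1 ∉ (D ∖ C) ∪ (D ∩ X).

Both inclusions fail.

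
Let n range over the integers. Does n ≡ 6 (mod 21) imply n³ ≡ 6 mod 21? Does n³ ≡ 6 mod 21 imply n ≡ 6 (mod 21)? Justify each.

Converse. This fails: take n = 3. Then 3³ = 27 ≡ 6 (mod 21), yet 3 ≡ 3 (mod 21), not 6.

Forward direction. Suppose n ≡ 6 (mod 21). Write n = 21j + 6. Then (21j + 6)³ = 9261j³ + 7938j² + 2268j + 216 = 21(441j³ + 378j² + 108j + 10) + 6, so n³ ≡ 6 (mod 21).

Not equivalent: only (⇒) holds.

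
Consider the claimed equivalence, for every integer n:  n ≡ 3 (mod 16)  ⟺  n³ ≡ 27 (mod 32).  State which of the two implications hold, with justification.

The forward direction fails; the converse holds.

Forward direction. This fails: take n = 19. Then 19 ≡ 3 (mod 16), but 19³ = 6859 ≡ 11 (mod 32), not 27.

Converse. The residues r modulo 32 with r³ ≡ 27 (mod 32) are exactly {3}, and each is ≡ 3 (mod 16).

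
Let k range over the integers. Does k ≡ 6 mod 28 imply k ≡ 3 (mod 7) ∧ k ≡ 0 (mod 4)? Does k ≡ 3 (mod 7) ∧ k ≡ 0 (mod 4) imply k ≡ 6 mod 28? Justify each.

(→) This fails: k = 6 gives 6 ≡ 6 (mod 28) but 6 ≡ 6 (mod 7), so the conjunction on the right does not hold.

(←) This fails: k = 24 satisfies both congruences on the right (24 ≡ 3 mod 7 and 24 ≡ 0 mod 4) yet 24 ≡ 24 (mod 28), not 6.

Both directions fail.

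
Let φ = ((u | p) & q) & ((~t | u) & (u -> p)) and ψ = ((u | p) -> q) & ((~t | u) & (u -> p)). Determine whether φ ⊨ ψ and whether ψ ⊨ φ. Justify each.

The forward direction holds; the converse fails.

Forward direction. Assume the antecedent. If u is true, the antecedent forces (q = T, p = T, u = T, t = F) or (q = T, p = T, u = T, t = T), and the consequent holds there. If u is false, the antecedent forces (q = T, p = T, u = F, t = F), and the consequent holds there. Either way the consequent holds.

Converse. This fails. Under q = F, p = F, u = F, t = F, the left side is false but the right side is true.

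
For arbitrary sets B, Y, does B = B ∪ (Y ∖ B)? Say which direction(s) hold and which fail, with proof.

(⊆) Let x ∈ B. Then either x ∈ B and x ∉ Y; or x ∈ B ∩ Y. In each case x ∈ B ∪ (Y ∖ B), so B ⊆ B ∪ (Y ∖ B).

(⊇) This inclusion fails. Take B = ∅, Y = {1}; then 1 ∈ B ∪ (Y ∖ B) but 1 ∉ B.

The sets are not equal: only the forward inclusion holds.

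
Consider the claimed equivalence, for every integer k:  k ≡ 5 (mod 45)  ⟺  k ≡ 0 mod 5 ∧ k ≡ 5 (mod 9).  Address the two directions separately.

Both directions hold.

[⇐] If k ≡ 0 (mod 5) and k ≡ 5 (mod 9), then by the Chinese remainder theorem k ≡ 5 (mod 45). This is exactly k ≡ 5 (mod 45).

[⇒] Suppose k ≡ 5 (mod 45); write k = 45j + 5. Since 5 ∣ 45, reducing mod 5 gives k ≡ 5 ≡ 0 (mod 5); since 9 ∣ 45, reducing mod 9 gives k ≡ 5 (mod 9).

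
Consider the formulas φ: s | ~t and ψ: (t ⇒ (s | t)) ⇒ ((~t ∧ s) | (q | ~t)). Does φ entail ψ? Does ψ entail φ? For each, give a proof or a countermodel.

(⇒) This fails. Under t = T, q = F, s = T, the left side is true but the right side is false.

(⇐) This fails. Under t = T, q = T, s = F, the left side is false but the right side is true.

Neither direction holds.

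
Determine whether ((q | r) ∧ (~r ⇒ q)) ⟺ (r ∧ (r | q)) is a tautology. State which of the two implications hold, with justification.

Only the reverse direction holds.

(⇒) This fails. Under q = T, r = F, the left side is true but the right side is false.

(⇐) Assume the antecedent. If q is true, (q | r) ∧ (~r ⇒ q) reduces to true regardless of the other variables. If q is false, the antecedent forces (q = F, r = T), and (q | r) ∧ (~r ⇒ q) holds there. Either way (q | r) ∧ (~r ⇒ q) holds.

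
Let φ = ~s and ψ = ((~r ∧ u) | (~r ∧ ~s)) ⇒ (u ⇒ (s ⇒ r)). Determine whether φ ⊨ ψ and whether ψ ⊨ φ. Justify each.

Only the forward direction holds.

[⇒] Assume the antecedent. If r is true, the consequent reduces to true regardless of the other variables. If r is false, the antecedent forces (r = F, s = F, u = F) or (r = F, s = F, u = T), and the consequent holds there. Either way the consequent holds.

[⇐] This fails. Under r = F, s = T, u = F, the left side is false but the right side is true.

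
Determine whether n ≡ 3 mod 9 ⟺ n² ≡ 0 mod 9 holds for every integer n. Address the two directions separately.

(⇐) This fails: take n = 0. Then 0² = 0 ≡ 0 (mod 9), yet 0 ≡ 0 (mod 9), not 3.

(⇒) Suppose n ≡ 3 mod 9. Write n = 9j + 3. Then (9j + 3)² = 81j² + 54j + 9 = 9(9j² + 6j + 1) + 0, so n² ≡ 0 (mod 9).

Not equivalent: only (⇒) holds.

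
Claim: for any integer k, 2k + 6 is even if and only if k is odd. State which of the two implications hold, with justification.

(⇒) This fails: take k = 2. Then 2k + 6 = 10, which is even, yet k = 2 is even, not odd.

(⇐) Suppose k is odd. Since 2 is even, 2k is even for every k, so 2k + 6 has the same parity as 6, which is even. Hence 2k + 6 is even.

Only the converse holds.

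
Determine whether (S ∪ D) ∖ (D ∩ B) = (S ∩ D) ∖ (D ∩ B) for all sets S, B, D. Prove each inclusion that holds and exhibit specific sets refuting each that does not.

The sets are not equal: only the reverse inclusion holds.

(⟹) This inclusion fails. Take S = {1}, B = ∅, D = ∅; then 1 ∈ (S ∪ D) ∖ (D ∩ B) but 1 ∉ (S ∩ D) ∖ (D ∩ B).

(⟸) Let x ∈ (S ∩ D) ∖ (D ∩ B). Then x ∈ S ∩ D and x ∉ B, from which x ∈ (S ∪ D) ∖ (D ∩ B).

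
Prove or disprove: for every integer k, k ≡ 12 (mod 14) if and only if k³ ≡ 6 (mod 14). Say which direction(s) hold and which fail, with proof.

Converse. This fails: take k = 6. Then 6³ = 216 ≡ 6 (mod 14), yet 6 ≡ 6 (mod 14), not 12.

Forward direction. Suppose k ≡ 12 (mod 14). Write k = 14j + 12. Then (14j + 12)³ = 2744j³ + 7056j² + 6048j + 1728 = 14(196j³ + 504j² + 432j + 123) + 6, so k³ ≡ 6 (mod 14).

(⇒) holds; (⇐) fails.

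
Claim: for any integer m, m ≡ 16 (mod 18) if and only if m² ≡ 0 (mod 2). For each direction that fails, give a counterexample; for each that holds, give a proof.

Converse. This fails: take m = 0. Then 0² = 0 ≡ 0 (mod 2), yet 0 ≡ 0 (mod 18), not 16.

Forward direction. Suppose m ≡ 16 (mod 18). Then m² ≡ 16² = 256 (mod 18), and since 2 ∣ 18, also m² ≡ 0 (mod 2).

Not equivalent: only (⇒) holds.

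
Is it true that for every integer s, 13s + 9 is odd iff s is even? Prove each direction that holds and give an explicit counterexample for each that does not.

Forward direction. Suppose 13s + 9 is odd. Since 13 is odd, 13s and s have the same parity, so 13s + 9 ≡ s + 9 (mod 2). As 9 is odd, 13s + 9 is odd exactly when s is even. Thus s is even.

Converse. Suppose s is even; write s = 2j. Then 13s + 9 = 13·(2j) + 9 = 2·13j + 9, which is odd.

Both directions hold.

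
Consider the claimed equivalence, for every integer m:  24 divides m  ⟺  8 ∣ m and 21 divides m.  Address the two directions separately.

Only the converse holds.

(⟹) This fails: take m = 24. Certainly 24 ∣ 24, but 21 ∤ 24.

(⟸) Suppose 8 ∣ m and 21 ∣ m. Any common multiple of 8 and 21 is a multiple of their lcm; here gcd(8, 21) = 1, so lcm(8, 21) = 8·21 = 168, so 168 ∣ m. Since 24 ∣ 168, it follows that 24 ∣ m.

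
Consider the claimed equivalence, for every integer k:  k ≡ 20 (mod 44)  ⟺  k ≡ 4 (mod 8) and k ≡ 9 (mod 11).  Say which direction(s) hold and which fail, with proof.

(←) If k ≡ 4 (mod 8) and k ≡ 9 (mod 11), then by the Chinese remainder theorem k ≡ 20 (mod 88). Since 20 ≡ 20 (mod 44) and 44 ∣ 88, we get k ≡ 20 (mod 44).

(→) This fails: k = 64 gives 64 ≡ 20 (mod 44) but 64 ≡ 0 (mod 8), so the conjunction on the right does not hold.

The forward direction fails; the converse holds.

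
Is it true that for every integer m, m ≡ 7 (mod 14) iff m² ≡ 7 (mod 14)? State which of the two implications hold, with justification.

The biconditional holds.

(→) Suppose m ≡ 7 (mod 14). Write m = 14j + 7. Then (14j + 7)² = 196j² + 196j + 49 = 14(14j² + 14j + 3) + 7, so m² ≡ 7 (mod 14).

(←) Conversely, suppose m² ≡ 7 (mod 14). The only residue r in {0, …, 13} with r² ≡ 7 (mod 14) is r = 7, so m ≡ 7 (mod 14).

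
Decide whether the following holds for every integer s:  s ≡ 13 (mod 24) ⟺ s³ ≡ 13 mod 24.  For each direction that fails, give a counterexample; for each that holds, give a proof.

(→) Suppose s ≡ 13 (mod 24). Write s = 24j + 13. Then (24j + 13)³ = 13824j³ + 22464j² + 12168j + 2197 = 24(576j³ + 936j² + 507j + 91) + 13, so s³ ≡ 13 (mod 24).

(←) Conversely, suppose s³ ≡ 13 (mod 24). The only residue r in {0, …, 23} with r³ ≡ 13 (mod 24) is r = 13, so s ≡ 13 (mod 24).

Equivalent; both directions hold.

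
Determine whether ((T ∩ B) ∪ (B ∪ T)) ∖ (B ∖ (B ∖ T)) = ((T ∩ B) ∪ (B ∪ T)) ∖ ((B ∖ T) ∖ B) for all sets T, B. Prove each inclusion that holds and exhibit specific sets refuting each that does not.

(⊆) holds; (⊇) fails.

(⟹) Let x ∈ ((T ∩ B) ∪ (B ∪ T)) ∖ (B ∖ (B ∖ T)). Then either x ∈ T and x ∉ B; or x ∈ B and x ∉ T. In each case x ∈ ((T ∩ B) ∪ (B ∪ T)) ∖ ((B ∖ T) ∖ B), so ((T ∩ B) ∪ (B ∪ T)) ∖ (B ∖ (B ∖ T)) ⊆ ((T ∩ B) ∪ (B ∪ T)) ∖ ((B ∖ T) ∖ B).

(⟸) This inclusion fails. Take T = {1}, B = {1}; then 1 ∈ ((T ∩ B) ∪ (B ∪ T)) ∖ ((B ∖ T) ∖ B) but 1 ∉ ((T ∩ B) ∪ (B ∪ T)) ∖ (B ∖ (B ∖ T)).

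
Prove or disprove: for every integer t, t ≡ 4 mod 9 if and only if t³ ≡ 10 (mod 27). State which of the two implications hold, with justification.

Equivalent; both directions hold.

(⟹) Suppose t ≡ 4 (mod 9). Working modulo 27, t ∈ {4, 13, 22}; for each such r, r³ ≡ 10 (mod 27).

(⟸) Conversely, the residues r modulo 27 with r³ ≡ 10 (mod 27) are exactly {4, 13, 22}, and each is ≡ 4 (mod 9).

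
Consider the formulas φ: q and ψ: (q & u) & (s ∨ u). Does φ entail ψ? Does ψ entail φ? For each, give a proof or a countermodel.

[⇒] This fails. Under u = F, s = F, q = T, the left side is true but the right side is false.

[⇐] Assume the antecedent. If u is true, the antecedent forces (u = T, s = F, q = T) or (u = T, s = T, q = T), and q holds there. If u is false, the antecedent cannot hold. Either way q holds.

Only the reverse direction holds.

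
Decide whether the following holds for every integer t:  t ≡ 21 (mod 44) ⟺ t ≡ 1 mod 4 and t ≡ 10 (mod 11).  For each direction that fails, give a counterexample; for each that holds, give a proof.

Equivalent; both directions hold.

[⇒] Suppose t ≡ 21 (mod 44); write t = 44j + 21. Since 4 ∣ 44, reducing mod 4 gives t ≡ 21 ≡ 1 (mod 4); since 11 ∣ 44, reducing mod 11 gives t ≡ 21 ≡ 10 (mod 11).

[⇐] Conversely, if t ≡ 1 (mod 4) and t ≡ 10 (mod 11), then by the Chinese remainder theorem t ≡ 21 (mod 44). This is exactly t ≡ 21 (mod 44).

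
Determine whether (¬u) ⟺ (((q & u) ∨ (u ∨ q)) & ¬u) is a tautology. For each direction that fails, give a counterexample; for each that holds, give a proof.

Only the converse holds.

(⟹) This fails. Under u = F, q = F, the left side is true but the right side is false.

(⟸) Assume the antecedent. If u is true, the antecedent cannot hold. If u is false, ¬u reduces to true regardless of the other variables. Either way ¬u holds.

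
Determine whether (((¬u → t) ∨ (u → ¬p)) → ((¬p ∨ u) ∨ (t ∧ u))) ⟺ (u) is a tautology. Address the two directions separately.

Forward direction. This fails. Under t = F, u = F, p = F, the left side is true but the right side is false.

Converse. Assume the antecedent. If t is true, the antecedent forces (t = T, u = T, p = F) or (t = T, u = T, p = T), and the consequent holds there. If t is false, the antecedent forces (t = F, u = T, p = F) or (t = F, u = T, p = T), and the consequent holds there. Either way the consequent holds.

Only the converse holds.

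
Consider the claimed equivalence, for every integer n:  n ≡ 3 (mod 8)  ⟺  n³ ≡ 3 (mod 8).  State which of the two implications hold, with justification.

(←) Suppose n³ ≡ 3 (mod 8). The only residue r in {0, …, 7} with r³ ≡ 3 (mod 8) is r = 3, so n ≡ 3 (mod 8).

(→) Suppose n ≡ 3 (mod 8). Write n = 8j + 3. Then (8j + 3)³ = 512j³ + 576j² + 216j + 27 = 8(64j³ + 72j² + 27j + 3) + 3, so n³ ≡ 3 (mod 8).

Both directions hold; the statement is true.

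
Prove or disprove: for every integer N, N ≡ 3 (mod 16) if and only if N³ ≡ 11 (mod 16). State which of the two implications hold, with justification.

[⇒] Suppose N ≡ 3 (mod 16). Write N = 16j + 3. Then (16j + 3)³ = 4096j³ + 2304j² + 432j + 27 = 16(256j³ + 144j² + 27j + 1) + 11, so N³ ≡ 11 (mod 16).

[⇐] Conversely, suppose N³ ≡ 11 (mod 16). The only residue r in {0, …, 15} with r³ ≡ 11 (mod 16) is r = 3, so N ≡ 3 (mod 16).

The biconditional holds.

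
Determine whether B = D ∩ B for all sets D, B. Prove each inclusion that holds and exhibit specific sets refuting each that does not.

(⊆) fails; (⊇) holds.

Reverse inclusion. Let x ∈ D ∩ B. Then x ∈ D ∩ B, from which x ∈ B.

Forward inclusion. This inclusion fails. Take D = ∅, B = {1}; then 1 ∈ B but 1 ∉ D ∩ B.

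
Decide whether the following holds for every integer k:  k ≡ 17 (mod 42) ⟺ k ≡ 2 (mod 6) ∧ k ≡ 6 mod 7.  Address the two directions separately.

Neither direction holds.

Forward direction. This fails: k = 17 gives 17 ≡ 17 (mod 42) but 17 ≡ 5 (mod 6), so the conjunction on the right does not hold.

Converse. This fails: k = 20 satisfies both congruences on the right (20 ≡ 2 mod 6 and 20 ≡ 6 mod 7) yet 20 ≡ 20 (mod 42), not 17.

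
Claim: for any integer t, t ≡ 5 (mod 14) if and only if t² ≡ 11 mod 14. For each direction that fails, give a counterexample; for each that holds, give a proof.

Not equivalent: only (⇒) holds.

(⟹) Suppose t ≡ 5 (mod 14). Write t = 14j + 5. Then (14j + 5)² = 196j² + 140j + 25 = 14(14j² + 10j + 1) + 11, so t² ≡ 11 (mod 14).

(⟸) This fails: take t = 9. Then 9² = 81 ≡ 11 (mod 14), yet 9 ≡ 9 (mod 14), not 5.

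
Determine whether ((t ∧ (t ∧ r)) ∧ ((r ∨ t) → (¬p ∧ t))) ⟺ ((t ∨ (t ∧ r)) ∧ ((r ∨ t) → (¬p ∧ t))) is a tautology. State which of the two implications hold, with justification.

Only the forward direction holds.

(⟹) Assume the antecedent. If r is true, the antecedent forces (r = T, t = T, p = F), and the consequent holds there. If r is false, the antecedent cannot hold. Either way the consequent holds.

(⟸) This fails. Under r = F, t = T, p = F, the left side is false but the right side is true.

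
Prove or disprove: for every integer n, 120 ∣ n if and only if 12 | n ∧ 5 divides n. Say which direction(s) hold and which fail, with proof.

The forward direction holds; the converse fails.

Forward direction. If 120 ∣ n, write n = 120q. Since 120 = 10·12, n = 12·(10q), so 12 ∣ n; and since 120 = 24·5, n = 5·(24q), so 5 ∣ n.

Converse. This fails: take n = 60. Both 12 ∣ 60 and 5 ∣ 60, yet 60 is not a multiple of 120 (since 60 = 0·120 + 60), so 120 ∤ 60.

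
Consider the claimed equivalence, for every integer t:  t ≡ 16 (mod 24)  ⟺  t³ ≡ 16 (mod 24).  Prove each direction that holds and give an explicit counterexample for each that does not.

Forward direction. Suppose t ≡ 16 (mod 24). Write t = 24j + 16. Then (24j + 16)³ = 13824j³ + 27648j² + 18432j + 4096 = 24(576j³ + 1152j² + 768j + 170) + 16, so t³ ≡ 16 (mod 24).

Converse. This fails: take t = 4. Then 4³ = 64 ≡ 16 (mod 24), yet 4 ≡ 4 (mod 24), not 16.

Only the forward direction holds.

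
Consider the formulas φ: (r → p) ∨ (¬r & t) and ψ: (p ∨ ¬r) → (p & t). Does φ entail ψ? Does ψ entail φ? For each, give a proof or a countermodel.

Neither implication holds.

[⇒] This fails. Under t = F, p = F, r = F, the left side is true but the right side is false.

[⇐] This fails. Under t = F, p = F, r = T, the left side is false but the right side is true.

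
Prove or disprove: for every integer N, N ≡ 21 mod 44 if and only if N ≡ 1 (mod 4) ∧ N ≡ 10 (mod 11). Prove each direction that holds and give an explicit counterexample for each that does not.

Both implications hold.

(⇒) Suppose N ≡ 21 (mod 44); write N = 44j + 21. Since 4 ∣ 44, reducing mod 4 gives N ≡ 21 ≡ 1 (mod 4); since 11 ∣ 44, reducing mod 11 gives N ≡ 21 ≡ 10 (mod 11).

(⇐) Conversely, if N ≡ 1 (mod 4) and N ≡ 10 (mod 11), then by the Chinese remainder theorem N ≡ 21 (mod 44). This is exactly N ≡ 21 (mod 44).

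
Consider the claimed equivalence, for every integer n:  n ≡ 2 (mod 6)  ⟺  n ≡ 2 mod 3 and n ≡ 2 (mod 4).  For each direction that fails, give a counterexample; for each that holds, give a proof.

(⇒) This fails: n = 8 gives 8 ≡ 2 (mod 6) but 8 ≡ 0 (mod 4), so the conjunction on the right does not hold.

(⇐) Conversely, if n ≡ 2 (mod 3) and n ≡ 2 (mod 4), then by the Chinese remainder theorem n ≡ 2 (mod 12). Since 2 ≡ 2 (mod 6) and 6 ∣ 12, we get n ≡ 2 (mod 6).

The forward direction fails; the converse holds.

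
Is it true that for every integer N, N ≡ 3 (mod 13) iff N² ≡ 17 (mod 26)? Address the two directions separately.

Forward direction. This fails: take N = 3. Then 3 ≡ 3 (mod 13), but 3² = 9 ≡ 9 (mod 26), not 17.

Converse. This fails: take N = 11. Then 11² = 121 ≡ 17 (mod 26), yet 11 ≡ 11 (mod 13), not 3.

Neither implication holds.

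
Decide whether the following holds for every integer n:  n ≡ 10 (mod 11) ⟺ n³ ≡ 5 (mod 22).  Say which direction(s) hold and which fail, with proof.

[⇒] This fails: take n = 10. Then 10 ≡ 10 (mod 11), but 10³ = 1000 ≡ 10 (mod 22), not 5.

[⇐] This fails: take n = 3. Then 3³ = 27 ≡ 5 (mod 22), yet 3 ≡ 3 (mod 11), not 10.

(⇒) fails and (⇐) fails.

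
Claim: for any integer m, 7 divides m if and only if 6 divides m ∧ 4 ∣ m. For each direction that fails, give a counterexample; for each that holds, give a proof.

(⇒) This fails: take m = 7. Certainly 7 ∣ 7, but 6 ∤ 7.

(⇐) This fails: take m = 12. Both 6 ∣ 12 and 4 ∣ 12, yet 12 is not a multiple of 7 (since 12 = 1·7 + 5), so 7 ∤ 12.

Neither direction holds.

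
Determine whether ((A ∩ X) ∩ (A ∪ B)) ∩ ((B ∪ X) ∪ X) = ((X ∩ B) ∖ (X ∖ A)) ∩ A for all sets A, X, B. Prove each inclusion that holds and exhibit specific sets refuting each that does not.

(⟹) This inclusion fails. Take A = {1}, X = {1}, B = ∅; then 1 ∈ ((A ∩ X) ∩ (A ∪ B)) ∩ ((B ∪ X) ∪ X) but 1 ∉ ((X ∩ B) ∖ (X ∖ A)) ∩ A.

(⟸) Let x ∈ ((X ∩ B) ∖ (X ∖ A)) ∩ A. Then x ∈ A ∩ X ∩ B, from which x ∈ ((A ∩ X) ∩ (A ∪ B)) ∩ ((B ∪ X) ∪ X).

The sets are not equal: only the reverse inclusion holds.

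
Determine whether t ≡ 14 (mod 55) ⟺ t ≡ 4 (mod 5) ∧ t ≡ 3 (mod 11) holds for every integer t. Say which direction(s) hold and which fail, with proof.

Equivalent; both directions hold.

(→) Suppose t ≡ 14 (mod 55); write t = 55j + 14. Since 5 ∣ 55, reducing mod 5 gives t ≡ 14 ≡ 4 (mod 5); since 11 ∣ 55, reducing mod 11 gives t ≡ 14 ≡ 3 (mod 11).

(←) Conversely, if t ≡ 4 (mod 5) and t ≡ 3 (mod 11), then by the Chinese remainder theorem t ≡ 14 (mod 55). This is exactly t ≡ 14 (mod 55).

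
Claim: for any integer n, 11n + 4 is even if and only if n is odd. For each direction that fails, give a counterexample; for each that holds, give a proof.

(⇒) fails and (⇐) fails.

(⇒) This fails: n = 2 gives 11n + 4 = 26, which is even, but 2 is even, not odd.

(⇐) This also fails: n = 1 is odd, but 11n + 4 = 15 is odd, not even.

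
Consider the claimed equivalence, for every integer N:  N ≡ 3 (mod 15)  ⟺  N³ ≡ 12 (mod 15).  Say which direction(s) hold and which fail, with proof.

Both implications hold.

Forward direction. Suppose N ≡ 3 (mod 15). Write N = 15j + 3. Then (15j + 3)³ = 3375j³ + 2025j² + 405j + 27 = 15(225j³ + 135j² + 27j + 1) + 12, so N³ ≡ 12 (mod 15).

Converse. Suppose N³ ≡ 12 (mod 15). The only residue r in {0, …, 14} with r³ ≡ 12 (mod 15) is r = 3, so N ≡ 3 (mod 15).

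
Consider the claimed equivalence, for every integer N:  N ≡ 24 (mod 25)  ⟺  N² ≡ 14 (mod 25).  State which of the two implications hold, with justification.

Neither implication holds.

[⇒] This fails: take N = 24. Then 24 ≡ 24 (mod 25), but 24² = 576 ≡ 1 (mod 25), not 14.

[⇐] This fails: take N = 8. Then 8² = 64 ≡ 14 (mod 25), yet 8 ≡ 8 (mod 25), not 24.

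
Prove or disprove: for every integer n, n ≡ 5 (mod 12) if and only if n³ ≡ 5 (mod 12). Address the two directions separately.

The biconditional holds.

Forward direction. Suppose n ≡ 5 (mod 12). Write n = 12j + 5. Then (12j + 5)³ = 1728j³ + 2160j² + 900j + 125 = 12(144j³ + 180j² + 75j + 10) + 5, so n³ ≡ 5 (mod 12).

Converse. For the converse, argue contrapositively. If n ≢ 5 (mod 12), then n is congruent to one of 0, 1, 2, 3, 4, 6, 7, 8, 9, 10, 11 modulo 12, and these give n³ ≡ 0, 1, 8, 3, 4, 0, 7, 8, 9, 4, 11 respectively — never 5.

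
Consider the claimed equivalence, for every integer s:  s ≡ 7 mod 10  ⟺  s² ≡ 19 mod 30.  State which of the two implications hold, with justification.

(⟹) This fails: take s = 27. Then 27 ≡ 7 (mod 10), but 27² = 729 ≡ 9 (mod 30), not 19.

(⟸) This fails: take s = 13. Then 13² = 169 ≡ 19 (mod 30), yet 13 ≡ 3 (mod 10), not 7.

(⇒) fails and (⇐) fails.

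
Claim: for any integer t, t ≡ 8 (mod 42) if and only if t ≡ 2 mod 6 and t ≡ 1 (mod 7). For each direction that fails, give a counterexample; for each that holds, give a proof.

Forward direction. Suppose t ≡ 8 (mod 42); write t = 42j + 8. Since 6 ∣ 42, reducing mod 6 gives t ≡ 8 ≡ 2 (mod 6); since 7 ∣ 42, reducing mod 7 gives t ≡ 8 ≡ 1 (mod 7).

Converse. If t ≡ 2 (mod 6) and t ≡ 1 (mod 7), then by the Chinese remainder theorem t ≡ 8 (mod 42). This is exactly t ≡ 8 (mod 42).

Both implications hold.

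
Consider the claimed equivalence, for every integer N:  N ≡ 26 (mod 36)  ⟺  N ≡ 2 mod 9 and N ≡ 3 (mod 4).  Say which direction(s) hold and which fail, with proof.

(⇒) fails and (⇐) fails.

[⇒] This fails: N = 26 gives 26 ≡ 26 (mod 36) but 26 ≡ 8 (mod 9), so the conjunction on the right does not hold.

[⇐] This fails: N = 11 satisfies both congruences on the right (11 ≡ 2 mod 9 and 11 ≡ 3 mod 4) yet 11 ≡ 11 (mod 36), not 26.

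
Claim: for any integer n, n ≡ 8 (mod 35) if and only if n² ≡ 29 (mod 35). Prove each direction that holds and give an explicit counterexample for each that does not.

(⇒) holds; (⇐) fails.

(⟹) Suppose n ≡ 8 (mod 35). Write n = 35j + 8. Then (35j + 8)² = 1225j² + 560j + 64 = 35(35j² + 16j + 1) + 29, so n² ≡ 29 (mod 35).

(⟸) This fails: take n = 13. Then 13² = 169 ≡ 29 (mod 35), yet 13 ≡ 13 (mod 35), not 8.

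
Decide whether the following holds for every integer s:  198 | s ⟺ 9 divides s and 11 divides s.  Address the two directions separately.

Only the forward direction holds.

[⇒] If 198 ∣ s, write s = 198q. Since 198 = 22·9, s = 9·(22q), so 9 ∣ s; and since 198 = 18·11, s = 11·(18q), so 11 ∣ s.

[⇐] This fails: take s = 99. Both 9 ∣ 99 and 11 ∣ 99, yet 99 is not a multiple of 198 (since 99 = 0·198 + 99), so 198 ∤ 99.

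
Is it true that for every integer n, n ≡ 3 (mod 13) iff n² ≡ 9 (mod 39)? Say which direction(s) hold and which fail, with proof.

[⇒] This fails: take n = 16. Then 16 ≡ 3 (mod 13), but 16² = 256 ≡ 22 (mod 39), not 9.

[⇐] This fails: take n = 36. Then 36² = 1296 ≡ 9 (mod 39), yet 36 ≡ 10 (mod 13), not 3.

(⇒) fails and (⇐) fails.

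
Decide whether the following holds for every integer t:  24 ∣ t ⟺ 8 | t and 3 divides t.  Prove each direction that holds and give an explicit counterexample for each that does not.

The biconditional holds.

Converse. Suppose 8 ∣ t and 3 ∣ t. Any common multiple of 8 and 3 is a multiple of their lcm; here gcd(8, 3) = 1, so lcm(8, 3) = 8·3 = 24, so 24 ∣ t.

Forward direction. If 24 ∣ t, write t = 24q. Since 24 = 3·8, t = 8·(3q), so 8 ∣ t; and since 24 = 8·3, t = 3·(8q), so 3 ∣ t.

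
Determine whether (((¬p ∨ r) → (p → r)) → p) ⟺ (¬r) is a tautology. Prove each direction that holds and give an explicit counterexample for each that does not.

Forward direction. This fails. Under p = T, r = T, the left side is true but the right side is false.

Converse. This fails. Under p = F, r = F, the left side is false but the right side is true.

Both directions fail.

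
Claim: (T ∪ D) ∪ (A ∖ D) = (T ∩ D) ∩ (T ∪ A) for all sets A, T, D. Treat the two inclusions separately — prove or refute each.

Only the reverse inclusion holds.

(⊆) This inclusion fails. Take A = {1}, T = ∅, D = ∅; then 1 ∈ (T ∪ D) ∪ (A ∖ D) but 1 ∉ (T ∩ D) ∩ (T ∪ A).

(⊇) Let x ∈ (T ∩ D) ∩ (T ∪ A). Then either x ∈ T ∩ D and x ∉ A; or x ∈ A ∩ T ∩ D. In each case x ∈ (T ∪ D) ∪ (A ∖ D), so (T ∩ D) ∩ (T ∪ A) ⊆ (T ∪ D) ∪ (A ∖ D).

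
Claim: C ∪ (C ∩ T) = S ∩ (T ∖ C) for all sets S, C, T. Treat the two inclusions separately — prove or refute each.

(⊆) This inclusion fails. Take S = ∅, C = {1}, T = ∅; then 1 ∈ C ∪ (C ∩ T) but 1 ∉ S ∩ (T ∖ C).

(⊇) This inclusion fails. Take S = {1}, C = ∅, T = {1}; then 1 ∈ S ∩ (T ∖ C) but 1 ∉ C ∪ (C ∩ T).

(⊆) fails and (⊇) fails.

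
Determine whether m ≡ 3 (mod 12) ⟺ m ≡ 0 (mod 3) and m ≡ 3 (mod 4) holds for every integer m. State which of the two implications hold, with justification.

The biconditional holds.

(←) If m ≡ 0 (mod 3) and m ≡ 3 (mod 4), then by the Chinese remainder theorem m ≡ 3 (mod 12). This is exactly m ≡ 3 (mod 12).

(→) Suppose m ≡ 3 (mod 12); write m = 12j + 3. Since 3 ∣ 12, reducing mod 3 gives m ≡ 3 ≡ 0 (mod 3); since 4 ∣ 12, reducing mod 4 gives m ≡ 3 (mod 4).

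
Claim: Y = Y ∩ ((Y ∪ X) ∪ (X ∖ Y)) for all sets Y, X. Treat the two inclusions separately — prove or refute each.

The two sets are equal.

(⟹) Let x ∈ Y. Then either x ∈ Y and x ∉ X; or x ∈ Y ∩ X. In each case x ∈ Y ∩ ((Y ∪ X) ∪ (X ∖ Y)), so Y ⊆ Y ∩ ((Y ∪ X) ∪ (X ∖ Y)).

(⟸) Let x ∈ Y ∩ ((Y ∪ X) ∪ (X ∖ Y)). Then either x ∈ Y and x ∉ X; or x ∈ Y ∩ X. In each case x ∈ Y, so Y ∩ ((Y ∪ X) ∪ (X ∖ Y)) ⊆ Y.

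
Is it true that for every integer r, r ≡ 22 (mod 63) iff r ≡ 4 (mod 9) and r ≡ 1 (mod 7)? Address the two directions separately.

The biconditional holds.

Forward direction. Suppose r ≡ 22 (mod 63); write r = 63j + 22. Since 9 ∣ 63, reducing mod 9 gives r ≡ 22 ≡ 4 (mod 9); since 7 ∣ 63, reducing mod 7 gives r ≡ 22 ≡ 1 (mod 7).

Converse. If r ≡ 4 (mod 9) and r ≡ 1 (mod 7), then by the Chinese remainder theorem r ≡ 22 (mod 63). This is exactly r ≡ 22 (mod 63).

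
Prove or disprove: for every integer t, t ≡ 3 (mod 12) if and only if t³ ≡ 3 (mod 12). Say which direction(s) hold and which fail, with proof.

Both directions hold; the statement is true.

(←) Suppose t³ ≡ 3 (mod 12). The only residue r in {0, …, 11} with r³ ≡ 3 (mod 12) is r = 3, so t ≡ 3 (mod 12).

(→) Suppose t ≡ 3 (mod 12). Write t = 12j + 3. Then (12j + 3)³ = 1728j³ + 1296j² + 324j + 27 = 12(144j³ + 108j² + 27j + 2) + 3, so t³ ≡ 3 (mod 12).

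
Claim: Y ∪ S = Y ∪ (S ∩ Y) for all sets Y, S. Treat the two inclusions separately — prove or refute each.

Forward inclusion. This inclusion fails. Take Y = ∅, S = {1}; then 1 ∈ Y ∪ S but 1 ∉ Y ∪ (S ∩ Y).

Reverse inclusion. Let x ∈ Y ∪ (S ∩ Y). Then either x ∈ Y and x ∉ S; or x ∈ Y ∩ S. In each case x ∈ Y ∪ S, so Y ∪ (S ∩ Y) ⊆ Y ∪ S.

Only the reverse inclusion holds.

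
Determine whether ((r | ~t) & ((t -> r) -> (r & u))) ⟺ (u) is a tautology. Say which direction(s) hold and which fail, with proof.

Only the forward implication holds.

(⟹) Assume the antecedent. If r is true, the antecedent forces (r = T, t = F, u = T) or (r = T, t = T, u = T), and u holds there. If r is false, the antecedent cannot hold. Either way u holds.

(⟸) This fails. Under r = F, t = F, u = T, the left side is false but the right side is true.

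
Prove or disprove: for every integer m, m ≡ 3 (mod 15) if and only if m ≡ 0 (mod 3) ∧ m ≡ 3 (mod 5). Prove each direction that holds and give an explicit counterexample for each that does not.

Both implications hold.

Forward direction. Suppose m ≡ 3 (mod 15); write m = 15j + 3. Since 3 ∣ 15, reducing mod 3 gives m ≡ 3 ≡ 0 (mod 3); since 5 ∣ 15, reducing mod 5 gives m ≡ 3 (mod 5).

Converse. If m ≡ 0 (mod 3) and m ≡ 3 (mod 5), then by the Chinese remainder theorem m ≡ 3 (mod 15). This is exactly m ≡ 3 (mod 15).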